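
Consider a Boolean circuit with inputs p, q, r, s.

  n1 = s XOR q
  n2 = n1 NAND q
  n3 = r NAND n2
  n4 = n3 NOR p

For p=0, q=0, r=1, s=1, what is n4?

1

n1 = 1 XOR 0 = 1
n2 = 1 NAND 0 = 1
n3 = 1 NAND 1 = 0
n4 = 0 NOR 0 = 1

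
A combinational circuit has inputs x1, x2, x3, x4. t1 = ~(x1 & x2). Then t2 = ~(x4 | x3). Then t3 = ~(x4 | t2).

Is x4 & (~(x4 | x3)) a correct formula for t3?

No

t2 = ~(x4 | x3)
t3 = ~(x4 | t2) = ~(x4 | (~(x4 | x3)))
At x1=0, x2=0, x3=1, x4=0: circuit gives 1, formula gives 0.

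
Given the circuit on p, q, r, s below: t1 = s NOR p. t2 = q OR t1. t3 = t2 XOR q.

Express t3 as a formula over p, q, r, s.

(q OR (s NOR p)) XOR q

t1 = s NOR p
t2 = q OR t1 = q OR (s NOR p)
t3 = t2 XOR q = (q OR (s NOR p)) XOR q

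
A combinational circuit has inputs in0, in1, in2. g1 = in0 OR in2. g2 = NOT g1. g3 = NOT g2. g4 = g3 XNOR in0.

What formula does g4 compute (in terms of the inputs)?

NOT NOT (in0 OR in2) XNOR in0

g1 = in0 OR in2
g2 = NOT g1 = NOT (in0 OR in2)
g3 = NOT g2 = NOT NOT (in0 OR in2)
g4 = g3 XNOR in0 = NOT NOT (in0 OR in2) XNOR in0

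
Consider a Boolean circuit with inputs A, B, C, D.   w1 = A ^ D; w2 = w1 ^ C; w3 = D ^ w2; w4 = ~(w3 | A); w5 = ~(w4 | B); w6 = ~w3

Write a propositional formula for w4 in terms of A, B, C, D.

~((D ^ ((A ^ D) ^ C)) | A)

w1 = A ^ D
w2 = w1 ^ C = (A ^ D) ^ C
w3 = D ^ w2 = D ^ ((A ^ D) ^ C)
w4 = ~(w3 | A) = ~((D ^ ((A ^ D) ^ C)) | A)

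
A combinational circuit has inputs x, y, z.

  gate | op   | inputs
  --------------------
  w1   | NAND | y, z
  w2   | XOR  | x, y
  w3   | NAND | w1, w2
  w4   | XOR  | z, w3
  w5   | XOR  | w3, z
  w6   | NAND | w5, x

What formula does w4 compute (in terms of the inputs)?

z XOR ((y NAND z) NAND (x XOR y))

w1 = y NAND z
w2 = x XOR y
w3 = w1 NAND w2 = (y NAND z) NAND (x XOR y)
w4 = z XOR w3 = z XOR ((y NAND z) NAND (x XOR y))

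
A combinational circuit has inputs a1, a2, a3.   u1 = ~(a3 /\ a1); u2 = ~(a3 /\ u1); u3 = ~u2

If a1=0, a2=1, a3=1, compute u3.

1

u1 = ~(1 /\ 0) = 1
u2 = ~(1 /\ 1) = 0
u3 = ~0 = 1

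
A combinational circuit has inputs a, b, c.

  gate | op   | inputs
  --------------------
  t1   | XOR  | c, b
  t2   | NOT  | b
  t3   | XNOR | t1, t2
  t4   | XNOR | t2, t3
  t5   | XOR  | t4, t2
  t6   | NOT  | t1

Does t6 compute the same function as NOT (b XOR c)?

t1 = c XOR b
t6 = NOT t1 = NOT (c XOR b)
At a=0, b=0, c=1: circuit gives 0, formula gives 0.
At a=0, b=0, c=0: circuit gives 1, formula gives 1.
Agrees on all 8 inputs.

Yes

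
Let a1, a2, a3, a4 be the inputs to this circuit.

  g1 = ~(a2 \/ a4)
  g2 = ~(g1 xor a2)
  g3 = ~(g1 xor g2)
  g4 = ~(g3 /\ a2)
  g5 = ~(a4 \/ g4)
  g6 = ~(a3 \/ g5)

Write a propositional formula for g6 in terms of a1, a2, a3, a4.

g1 = ~(a2 \/ a4)
g2 = ~(g1 xor a2) = ~((~(a2 \/ a4)) xor a2)
g3 = ~(g1 xor g2) = ~((~(a2 \/ a4)) xor (~((~(a2 \/ a4)) xor a2)))
g4 = ~(g3 /\ a2) = ~((~((~(a2 \/ a4)) xor (~((~(a2 \/ a4)) xor a2)))) /\ a2)
g5 = ~(a4 \/ g4) = ~(a4 \/ (~((~((~(a2 \/ a4)) xor (~((~(a2 \/ a4)) xor a2)))) /\ a2)))
g6 = ~(a3 \/ g5) = ~(a3 \/ (~(a4 \/ (~((~((~(a2 \/ a4)) xor (~((~(a2 \/ a4)) xor a2)))) /\ a2)))))

~(a3 \/ (~(a4 \/ (~((~((~(a2 \/ a4)) xor (~((~(a2 \/ a4)) xor a2)))) /\ a2)))))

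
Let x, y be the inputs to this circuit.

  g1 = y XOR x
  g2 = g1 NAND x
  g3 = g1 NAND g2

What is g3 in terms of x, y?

g1 = y XOR x
g2 = g1 NAND x = (y XOR x) NAND x
g3 = g1 NAND g2 = (y XOR x) NAND ((y XOR x) NAND x)

(y XOR x) NAND ((y XOR x) NAND x)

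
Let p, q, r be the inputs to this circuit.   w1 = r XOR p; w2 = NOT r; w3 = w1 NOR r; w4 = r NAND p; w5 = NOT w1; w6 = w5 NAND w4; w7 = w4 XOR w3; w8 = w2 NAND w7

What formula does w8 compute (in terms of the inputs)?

NOT r NAND ((r NAND p) XOR ((r XOR p) NOR r))

w1 = r XOR p
w2 = NOT r
w3 = w1 NOR r = (r XOR p) NOR r
w4 = r NAND p
w7 = w4 XOR w3 = (r NAND p) XOR ((r XOR p) NOR r)
w8 = w2 NAND w7 = NOT r NAND ((r NAND p) XOR ((r XOR p) NOR r))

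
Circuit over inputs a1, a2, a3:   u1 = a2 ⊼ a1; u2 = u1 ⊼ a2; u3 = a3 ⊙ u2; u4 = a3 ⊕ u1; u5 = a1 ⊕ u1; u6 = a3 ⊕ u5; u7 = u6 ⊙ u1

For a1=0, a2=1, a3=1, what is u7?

u1 = 1 ⊼ 0 = 1
u5 = 0 ⊕ 1 = 1
u6 = 1 ⊕ 1 = 0
u7 = 0 ⊙ 1 = 0

0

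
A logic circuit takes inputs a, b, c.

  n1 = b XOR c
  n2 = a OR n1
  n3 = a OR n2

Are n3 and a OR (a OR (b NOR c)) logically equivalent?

No

n1 = b XOR c
n2 = a OR n1 = a OR (b XOR c)
n3 = a OR n2 = a OR (a OR (b XOR c))
At a=0, b=0, c=0: circuit gives 0, formula gives 1.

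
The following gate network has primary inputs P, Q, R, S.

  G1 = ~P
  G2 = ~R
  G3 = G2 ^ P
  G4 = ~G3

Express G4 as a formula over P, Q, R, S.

~(~R ^ P)

G2 = ~R
G3 = G2 ^ P = ~R ^ P
G4 = ~G3 = ~(~R ^ P)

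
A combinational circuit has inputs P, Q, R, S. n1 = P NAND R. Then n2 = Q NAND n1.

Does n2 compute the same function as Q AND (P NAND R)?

No

n1 = P NAND R
n2 = Q NAND n1 = Q NAND (P NAND R)
At P=0, Q=0, R=0, S=0: circuit gives 1, formula gives 0.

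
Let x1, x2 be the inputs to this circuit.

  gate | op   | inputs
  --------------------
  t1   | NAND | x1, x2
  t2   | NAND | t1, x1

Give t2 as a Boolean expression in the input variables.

(x1 NAND x2) NAND x1

t1 = x1 NAND x2
t2 = t1 NAND x1 = (x1 NAND x2) NAND x1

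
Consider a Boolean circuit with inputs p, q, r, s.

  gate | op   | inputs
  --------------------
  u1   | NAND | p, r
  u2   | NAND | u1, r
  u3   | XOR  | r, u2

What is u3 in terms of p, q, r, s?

u1 = p NAND r
u2 = u1 NAND r = (p NAND r) NAND r
u3 = r XOR u2 = r XOR ((p NAND r) NAND r)

r XOR ((p NAND r) NAND r)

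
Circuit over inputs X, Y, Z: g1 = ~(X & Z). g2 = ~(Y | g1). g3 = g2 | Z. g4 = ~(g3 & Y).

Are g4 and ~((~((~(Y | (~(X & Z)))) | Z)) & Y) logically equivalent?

g1 = ~(X & Z)
g2 = ~(Y | g1) = ~(Y | (~(X & Z)))
g3 = g2 | Z = (~(Y | (~(X & Z)))) | Z
g4 = ~(g3 & Y) = ~(((~(Y | (~(X & Z)))) | Z) & Y)
At X=0, Y=1, Z=0: circuit gives 1, formula gives 0.

No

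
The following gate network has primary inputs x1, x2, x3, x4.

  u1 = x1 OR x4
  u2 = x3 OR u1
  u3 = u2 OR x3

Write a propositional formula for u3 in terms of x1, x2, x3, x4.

u1 = x1 OR x4
u2 = x3 OR u1 = x3 OR (x1 OR x4)
u3 = u2 OR x3 = (x3 OR (x1 OR x4)) OR x3

(x3 OR (x1 OR x4)) OR x3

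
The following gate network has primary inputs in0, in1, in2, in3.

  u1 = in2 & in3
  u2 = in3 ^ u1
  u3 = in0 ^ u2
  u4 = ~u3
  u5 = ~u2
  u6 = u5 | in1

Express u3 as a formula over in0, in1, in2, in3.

u1 = in2 & in3
u2 = in3 ^ u1 = in3 ^ (in2 & in3)
u3 = in0 ^ u2 = in0 ^ (in3 ^ (in2 & in3))

in0 ^ (in3 ^ (in2 & in3))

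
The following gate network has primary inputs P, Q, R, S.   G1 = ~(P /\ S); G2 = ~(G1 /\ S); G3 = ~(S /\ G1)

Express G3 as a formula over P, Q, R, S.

~(S /\ (~(P /\ S)))

G1 = ~(P /\ S)
G3 = ~(S /\ G1) = ~(S /\ (~(P /\ S)))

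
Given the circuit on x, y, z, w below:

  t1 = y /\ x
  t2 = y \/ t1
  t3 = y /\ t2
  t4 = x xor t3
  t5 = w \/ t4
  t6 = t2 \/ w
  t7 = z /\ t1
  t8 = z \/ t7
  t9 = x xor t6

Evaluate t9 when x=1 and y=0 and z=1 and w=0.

t1 = 0 /\ 1 = 0
t2 = 0 \/ 0 = 0
t6 = 0 \/ 0 = 0
t9 = 1 xor 0 = 1

1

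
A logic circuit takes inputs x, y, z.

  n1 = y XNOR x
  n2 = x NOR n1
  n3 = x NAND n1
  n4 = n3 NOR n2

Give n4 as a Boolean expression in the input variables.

(x NAND (y XNOR x)) NOR (x NOR (y XNOR x))

n1 = y XNOR x
n2 = x NOR n1 = x NOR (y XNOR x)
n3 = x NAND n1 = x NAND (y XNOR x)
n4 = n3 NOR n2 = (x NAND (y XNOR x)) NOR (x NOR (y XNOR x))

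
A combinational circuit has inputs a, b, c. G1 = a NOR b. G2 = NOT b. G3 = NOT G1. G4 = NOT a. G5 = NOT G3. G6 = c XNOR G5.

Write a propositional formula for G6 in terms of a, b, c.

G1 = a NOR b
G3 = NOT G1 = NOT (a NOR b)
G5 = NOT G3 = NOT NOT (a NOR b)
G6 = c XNOR G5 = c XNOR NOT NOT (a NOR b)

c XNOR NOT NOT (a NOR b)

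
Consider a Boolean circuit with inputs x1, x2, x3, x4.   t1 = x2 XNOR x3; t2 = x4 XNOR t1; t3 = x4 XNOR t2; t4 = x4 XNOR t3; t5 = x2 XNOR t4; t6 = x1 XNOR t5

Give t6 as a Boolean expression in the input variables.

x1 XNOR (x2 XNOR (x4 XNOR (x4 XNOR (x4 XNOR (x2 XNOR x3)))))

t1 = x2 XNOR x3
t2 = x4 XNOR t1 = x4 XNOR (x2 XNOR x3)
t3 = x4 XNOR t2 = x4 XNOR (x4 XNOR (x2 XNOR x3))
t4 = x4 XNOR t3 = x4 XNOR (x4 XNOR (x4 XNOR (x2 XNOR x3)))
t5 = x2 XNOR t4 = x2 XNOR (x4 XNOR (x4 XNOR (x4 XNOR (x2 XNOR x3))))
t6 = x1 XNOR t5 = x1 XNOR (x2 XNOR (x4 XNOR (x4 XNOR (x4 XNOR (x2 XNOR x3)))))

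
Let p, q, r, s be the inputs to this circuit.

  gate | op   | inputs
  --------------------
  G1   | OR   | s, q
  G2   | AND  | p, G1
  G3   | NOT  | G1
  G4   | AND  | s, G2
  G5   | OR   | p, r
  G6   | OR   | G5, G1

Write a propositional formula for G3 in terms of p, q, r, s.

NOT (s OR q)

G1 = s OR q
G3 = NOT G1 = NOT (s OR q)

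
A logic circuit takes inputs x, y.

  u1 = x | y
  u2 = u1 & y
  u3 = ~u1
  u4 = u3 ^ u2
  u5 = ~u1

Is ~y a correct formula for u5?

No

u1 = x | y
u5 = ~u1 = ~(x | y)
At x=1, y=0: circuit gives 0, formula gives 1.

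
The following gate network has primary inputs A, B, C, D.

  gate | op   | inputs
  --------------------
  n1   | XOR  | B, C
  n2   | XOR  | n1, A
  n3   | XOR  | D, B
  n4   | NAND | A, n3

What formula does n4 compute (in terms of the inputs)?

n3 = D XOR B
n4 = A NAND n3 = A NAND (D XOR B)

A NAND (D XOR B)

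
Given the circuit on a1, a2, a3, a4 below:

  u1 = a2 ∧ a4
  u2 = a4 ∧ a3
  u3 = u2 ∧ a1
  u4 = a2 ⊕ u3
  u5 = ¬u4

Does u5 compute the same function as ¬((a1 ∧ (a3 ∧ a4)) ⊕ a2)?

u2 = a4 ∧ a3
u3 = u2 ∧ a1 = (a4 ∧ a3) ∧ a1
u4 = a2 ⊕ u3 = a2 ⊕ ((a4 ∧ a3) ∧ a1)
u5 = ¬u4 = ¬(a2 ⊕ ((a4 ∧ a3) ∧ a1))
At a1=0, a2=1, a3=0, a4=0: circuit gives 0, formula gives 0.
At a1=0, a2=0, a3=0, a4=0: circuit gives 1, formula gives 1.
Agrees on all 16 inputs.

Yes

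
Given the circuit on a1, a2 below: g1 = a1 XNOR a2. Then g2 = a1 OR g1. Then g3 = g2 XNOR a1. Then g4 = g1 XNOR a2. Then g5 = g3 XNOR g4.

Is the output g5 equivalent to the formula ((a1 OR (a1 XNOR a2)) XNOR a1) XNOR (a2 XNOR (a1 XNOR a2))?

g1 = a1 XNOR a2
g2 = a1 OR g1 = a1 OR (a1 XNOR a2)
g3 = g2 XNOR a1 = (a1 OR (a1 XNOR a2)) XNOR a1
g4 = g1 XNOR a2 = (a1 XNOR a2) XNOR a2
g5 = g3 XNOR g4 = ((a1 OR (a1 XNOR a2)) XNOR a1) XNOR ((a1 XNOR a2) XNOR a2)
At a1=0, a2=1: circuit gives 0, formula gives 0.
At a1=0, a2=0: circuit gives 1, formula gives 1.
Agrees on all 4 inputs.

Yes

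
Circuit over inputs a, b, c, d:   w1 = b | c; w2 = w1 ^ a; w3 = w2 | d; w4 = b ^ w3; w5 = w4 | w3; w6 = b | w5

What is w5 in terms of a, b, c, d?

(b ^ (((b | c) ^ a) | d)) | (((b | c) ^ a) | d)

w1 = b | c
w2 = w1 ^ a = (b | c) ^ a
w3 = w2 | d = ((b | c) ^ a) | d
w4 = b ^ w3 = b ^ (((b | c) ^ a) | d)
w5 = w4 | w3 = (b ^ (((b | c) ^ a) | d)) | (((b | c) ^ a) | d)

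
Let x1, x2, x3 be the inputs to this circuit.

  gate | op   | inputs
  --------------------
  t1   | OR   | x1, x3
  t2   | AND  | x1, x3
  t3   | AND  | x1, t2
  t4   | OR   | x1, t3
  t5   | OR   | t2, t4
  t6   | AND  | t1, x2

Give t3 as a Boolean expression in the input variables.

x1 AND (x1 AND x3)

t2 = x1 AND x3
t3 = x1 AND t2 = x1 AND (x1 AND x3)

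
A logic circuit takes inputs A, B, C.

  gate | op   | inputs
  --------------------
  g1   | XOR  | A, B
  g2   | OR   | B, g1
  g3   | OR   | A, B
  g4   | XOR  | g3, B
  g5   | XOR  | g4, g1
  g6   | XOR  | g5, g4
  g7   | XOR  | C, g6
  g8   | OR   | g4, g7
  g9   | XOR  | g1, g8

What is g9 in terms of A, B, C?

(A XOR B) XOR (((A OR B) XOR B) OR (C XOR ((((A OR B) XOR B) XOR (A XOR B)) XOR ((A OR B) XOR B))))

g1 = A XOR B
g3 = A OR B
g4 = g3 XOR B = (A OR B) XOR B
g5 = g4 XOR g1 = ((A OR B) XOR B) XOR (A XOR B)
g6 = g5 XOR g4 = (((A OR B) XOR B) XOR (A XOR B)) XOR ((A OR B) XOR B)
g7 = C XOR g6 = C XOR ((((A OR B) XOR B) XOR (A XOR B)) XOR ((A OR B) XOR B))
g8 = g4 OR g7 = ((A OR B) XOR B) OR (C XOR ((((A OR B) XOR B) XOR (A XOR B)) XOR ((A OR B) XOR B)))
g9 = g1 XOR g8 = (A XOR B) XOR (((A OR B) XOR B) OR (C XOR ((((A OR B) XOR B) XOR (A XOR B)) XOR ((A OR B) XOR B))))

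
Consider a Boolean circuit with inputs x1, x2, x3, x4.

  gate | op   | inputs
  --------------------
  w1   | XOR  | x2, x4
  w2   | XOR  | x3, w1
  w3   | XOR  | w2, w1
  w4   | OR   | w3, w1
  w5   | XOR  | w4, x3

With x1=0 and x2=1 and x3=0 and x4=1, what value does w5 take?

w1 = 1 XOR 1 = 0
w2 = 0 XOR 0 = 0
w3 = 0 XOR 0 = 0
w4 = 0 OR 0 = 0
w5 = 0 XOR 0 = 0

0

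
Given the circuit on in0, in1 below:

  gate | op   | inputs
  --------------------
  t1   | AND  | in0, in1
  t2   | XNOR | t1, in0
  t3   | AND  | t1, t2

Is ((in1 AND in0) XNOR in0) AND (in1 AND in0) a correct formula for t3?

t1 = in0 AND in1
t2 = t1 XNOR in0 = (in0 AND in1) XNOR in0
t3 = t1 AND t2 = (in0 AND in1) AND ((in0 AND in1) XNOR in0)
At in0=0, in1=0: circuit gives 0, formula gives 0.
At in0=1, in1=1: circuit gives 1, formula gives 1.
Agrees on all 4 inputs.

Yes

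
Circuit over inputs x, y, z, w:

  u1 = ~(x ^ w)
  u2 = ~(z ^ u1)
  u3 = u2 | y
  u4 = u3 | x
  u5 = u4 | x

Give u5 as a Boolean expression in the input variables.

u1 = ~(x ^ w)
u2 = ~(z ^ u1) = ~(z ^ (~(x ^ w)))
u3 = u2 | y = (~(z ^ (~(x ^ w)))) | y
u4 = u3 | x = ((~(z ^ (~(x ^ w)))) | y) | x
u5 = u4 | x = (((~(z ^ (~(x ^ w)))) | y) | x) | x

(((~(z ^ (~(x ^ w)))) | y) | x) | x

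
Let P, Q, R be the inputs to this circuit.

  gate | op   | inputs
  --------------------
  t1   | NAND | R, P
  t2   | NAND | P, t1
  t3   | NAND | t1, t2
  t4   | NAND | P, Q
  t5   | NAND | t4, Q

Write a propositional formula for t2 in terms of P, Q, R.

P NAND (R NAND P)

t1 = R NAND P
t2 = P NAND t1 = P NAND (R NAND P)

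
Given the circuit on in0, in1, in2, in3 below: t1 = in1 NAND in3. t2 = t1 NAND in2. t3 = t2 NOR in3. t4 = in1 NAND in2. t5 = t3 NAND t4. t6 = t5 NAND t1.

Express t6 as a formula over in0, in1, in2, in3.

((((in1 NAND in3) NAND in2) NOR in3) NAND (in1 NAND in2)) NAND (in1 NAND in3)

t1 = in1 NAND in3
t2 = t1 NAND in2 = (in1 NAND in3) NAND in2
t3 = t2 NOR in3 = ((in1 NAND in3) NAND in2) NOR in3
t4 = in1 NAND in2
t5 = t3 NAND t4 = (((in1 NAND in3) NAND in2) NOR in3) NAND (in1 NAND in2)
t6 = t5 NAND t1 = ((((in1 NAND in3) NAND in2) NOR in3) NAND (in1 NAND in2)) NAND (in1 NAND in3)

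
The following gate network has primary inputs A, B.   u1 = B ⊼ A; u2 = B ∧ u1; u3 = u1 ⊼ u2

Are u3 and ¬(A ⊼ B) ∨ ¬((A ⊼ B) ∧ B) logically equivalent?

Yes

u1 = B ⊼ A
u2 = B ∧ u1 = B ∧ (B ⊼ A)
u3 = u1 ⊼ u2 = (B ⊼ A) ⊼ (B ∧ (B ⊼ A))
At A=0, B=1: circuit gives 0, formula gives 0.
At A=0, B=0: circuit gives 1, formula gives 1.
Agrees on all 4 inputs.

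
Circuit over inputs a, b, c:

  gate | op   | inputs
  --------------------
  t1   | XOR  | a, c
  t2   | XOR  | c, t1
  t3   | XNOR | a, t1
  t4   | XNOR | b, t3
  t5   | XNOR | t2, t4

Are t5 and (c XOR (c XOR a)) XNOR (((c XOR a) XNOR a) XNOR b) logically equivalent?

t1 = a XOR c
t2 = c XOR t1 = c XOR (a XOR c)
t3 = a XNOR t1 = a XNOR (a XOR c)
t4 = b XNOR t3 = b XNOR (a XNOR (a XOR c))
t5 = t2 XNOR t4 = (c XOR (a XOR c)) XNOR (b XNOR (a XNOR (a XOR c)))
At a=0, b=0, c=1: circuit gives 0, formula gives 0.
At a=0, b=0, c=0: circuit gives 1, formula gives 1.
Agrees on all 8 inputs.

Yes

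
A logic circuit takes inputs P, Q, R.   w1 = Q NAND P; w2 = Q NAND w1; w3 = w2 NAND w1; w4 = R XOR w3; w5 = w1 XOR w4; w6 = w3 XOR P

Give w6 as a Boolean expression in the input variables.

((Q NAND (Q NAND P)) NAND (Q NAND P)) XOR P

w1 = Q NAND P
w2 = Q NAND w1 = Q NAND (Q NAND P)
w3 = w2 NAND w1 = (Q NAND (Q NAND P)) NAND (Q NAND P)
w6 = w3 XOR P = ((Q NAND (Q NAND P)) NAND (Q NAND P)) XOR P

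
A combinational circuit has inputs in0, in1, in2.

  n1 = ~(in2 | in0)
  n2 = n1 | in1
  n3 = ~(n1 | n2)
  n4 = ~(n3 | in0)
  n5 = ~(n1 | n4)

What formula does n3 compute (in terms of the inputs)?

~((~(in2 | in0)) | ((~(in2 | in0)) | in1))

n1 = ~(in2 | in0)
n2 = n1 | in1 = (~(in2 | in0)) | in1
n3 = ~(n1 | n2) = ~((~(in2 | in0)) | ((~(in2 | in0)) | in1))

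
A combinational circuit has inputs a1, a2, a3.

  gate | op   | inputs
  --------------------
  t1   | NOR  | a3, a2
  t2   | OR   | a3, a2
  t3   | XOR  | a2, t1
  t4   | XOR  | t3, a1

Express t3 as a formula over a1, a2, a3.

t1 = a3 NOR a2
t3 = a2 XOR t1 = a2 XOR (a3 NOR a2)

a2 XOR (a3 NOR a2)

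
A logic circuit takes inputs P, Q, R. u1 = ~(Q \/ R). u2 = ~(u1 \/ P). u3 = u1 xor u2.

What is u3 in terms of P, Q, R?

u1 = ~(Q \/ R)
u2 = ~(u1 \/ P) = ~((~(Q \/ R)) \/ P)
u3 = u1 xor u2 = (~(Q \/ R)) xor (~((~(Q \/ R)) \/ P))

(~(Q \/ R)) xor (~((~(Q \/ R)) \/ P))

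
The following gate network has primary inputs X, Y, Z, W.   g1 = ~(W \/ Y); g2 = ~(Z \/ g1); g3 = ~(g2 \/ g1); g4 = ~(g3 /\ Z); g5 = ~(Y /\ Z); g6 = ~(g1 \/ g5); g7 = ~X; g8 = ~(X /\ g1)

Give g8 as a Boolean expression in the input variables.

~(X /\ (~(W \/ Y)))

g1 = ~(W \/ Y)
g8 = ~(X /\ g1) = ~(X /\ (~(W \/ Y)))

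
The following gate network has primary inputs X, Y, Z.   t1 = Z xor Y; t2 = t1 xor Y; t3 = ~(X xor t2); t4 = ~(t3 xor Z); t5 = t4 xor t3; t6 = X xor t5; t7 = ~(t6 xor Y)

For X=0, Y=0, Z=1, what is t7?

t1 = 1 xor 0 = 1
t2 = 1 xor 0 = 1
t3 = ~(0 xor 1) = 0
t4 = ~(0 xor 1) = 0
t5 = 0 xor 0 = 0
t6 = 0 xor 0 = 0
t7 = ~(0 xor 0) = 1

1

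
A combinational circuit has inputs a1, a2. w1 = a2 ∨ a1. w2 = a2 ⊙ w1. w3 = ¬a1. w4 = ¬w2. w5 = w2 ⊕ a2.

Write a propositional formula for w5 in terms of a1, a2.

(a2 ⊙ (a2 ∨ a1)) ⊕ a2

w1 = a2 ∨ a1
w2 = a2 ⊙ w1 = a2 ⊙ (a2 ∨ a1)
w5 = w2 ⊕ a2 = (a2 ⊙ (a2 ∨ a1)) ⊕ a2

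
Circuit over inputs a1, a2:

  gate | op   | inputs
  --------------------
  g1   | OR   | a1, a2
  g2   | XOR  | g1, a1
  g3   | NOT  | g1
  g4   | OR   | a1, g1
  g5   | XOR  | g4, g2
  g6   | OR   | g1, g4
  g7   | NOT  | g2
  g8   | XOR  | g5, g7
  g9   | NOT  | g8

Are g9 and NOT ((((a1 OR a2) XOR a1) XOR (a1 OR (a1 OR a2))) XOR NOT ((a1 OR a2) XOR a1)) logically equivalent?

g1 = a1 OR a2
g2 = g1 XOR a1 = (a1 OR a2) XOR a1
g4 = a1 OR g1 = a1 OR (a1 OR a2)
g5 = g4 XOR g2 = (a1 OR (a1 OR a2)) XOR ((a1 OR a2) XOR a1)
g7 = NOT g2 = NOT ((a1 OR a2) XOR a1)
g8 = g5 XOR g7 = ((a1 OR (a1 OR a2)) XOR ((a1 OR a2) XOR a1)) XOR NOT ((a1 OR a2) XOR a1)
g9 = NOT g8 = NOT (((a1 OR (a1 OR a2)) XOR ((a1 OR a2) XOR a1)) XOR NOT ((a1 OR a2) XOR a1))
At a1=0, a2=0: circuit gives 0, formula gives 0.
At a1=0, a2=1: circuit gives 1, formula gives 1.
Agrees on all 4 inputs.

Yes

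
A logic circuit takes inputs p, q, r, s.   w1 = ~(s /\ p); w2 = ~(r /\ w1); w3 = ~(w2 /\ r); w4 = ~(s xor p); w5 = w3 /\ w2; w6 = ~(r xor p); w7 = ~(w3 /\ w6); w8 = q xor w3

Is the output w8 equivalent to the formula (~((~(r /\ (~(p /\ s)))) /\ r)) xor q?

w1 = ~(s /\ p)
w2 = ~(r /\ w1) = ~(r /\ (~(s /\ p)))
w3 = ~(w2 /\ r) = ~((~(r /\ (~(s /\ p)))) /\ r)
w8 = q xor w3 = q xor (~((~(r /\ (~(s /\ p)))) /\ r))
At p=0, q=1, r=0, s=0: circuit gives 0, formula gives 0.
At p=0, q=0, r=0, s=0: circuit gives 1, formula gives 1.
Agrees on all 16 inputs.

Yes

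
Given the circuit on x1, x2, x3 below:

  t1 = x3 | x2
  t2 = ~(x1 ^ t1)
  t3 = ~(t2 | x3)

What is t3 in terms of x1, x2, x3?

t1 = x3 | x2
t2 = ~(x1 ^ t1) = ~(x1 ^ (x3 | x2))
t3 = ~(t2 | x3) = ~((~(x1 ^ (x3 | x2))) | x3)

~((~(x1 ^ (x3 | x2))) | x3)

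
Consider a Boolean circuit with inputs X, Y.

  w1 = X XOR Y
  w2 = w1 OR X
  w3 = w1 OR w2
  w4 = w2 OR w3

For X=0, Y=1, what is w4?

1

w1 = 0 XOR 1 = 1
w2 = 1 OR 0 = 1
w3 = 1 OR 1 = 1
w4 = 1 OR 1 = 1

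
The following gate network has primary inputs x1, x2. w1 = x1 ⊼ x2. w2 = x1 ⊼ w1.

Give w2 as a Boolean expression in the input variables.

x1 ⊼ (x1 ⊼ x2)

w1 = x1 ⊼ x2
w2 = x1 ⊼ w1 = x1 ⊼ (x1 ⊼ x2)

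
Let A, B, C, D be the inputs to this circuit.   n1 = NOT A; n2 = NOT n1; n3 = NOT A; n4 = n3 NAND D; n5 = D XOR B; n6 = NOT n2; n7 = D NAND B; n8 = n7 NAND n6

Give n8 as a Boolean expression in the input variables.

(D NAND B) NAND NOT NOT NOT A

n1 = NOT A
n2 = NOT n1 = NOT NOT A
n6 = NOT n2 = NOT NOT NOT A
n7 = D NAND B
n8 = n7 NAND n6 = (D NAND B) NAND NOT NOT NOT A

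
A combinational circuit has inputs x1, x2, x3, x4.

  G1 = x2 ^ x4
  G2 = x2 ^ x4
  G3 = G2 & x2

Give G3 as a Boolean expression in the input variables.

(x2 ^ x4) & x2

G2 = x2 ^ x4
G3 = G2 & x2 = (x2 ^ x4) & x2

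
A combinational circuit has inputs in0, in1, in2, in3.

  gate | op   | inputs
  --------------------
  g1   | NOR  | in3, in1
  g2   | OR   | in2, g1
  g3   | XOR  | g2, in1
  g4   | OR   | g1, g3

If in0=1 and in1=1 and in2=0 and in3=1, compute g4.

1

g1 = 1 NOR 1 = 0
g2 = 0 OR 0 = 0
g3 = 0 XOR 1 = 1
g4 = 0 OR 1 = 1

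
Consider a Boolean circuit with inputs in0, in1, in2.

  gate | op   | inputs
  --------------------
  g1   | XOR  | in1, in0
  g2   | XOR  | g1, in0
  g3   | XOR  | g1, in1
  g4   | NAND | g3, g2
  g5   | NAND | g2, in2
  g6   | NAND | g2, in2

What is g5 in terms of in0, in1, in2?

((in1 XOR in0) XOR in0) NAND in2

g1 = in1 XOR in0
g2 = g1 XOR in0 = (in1 XOR in0) XOR in0
g5 = g2 NAND in2 = ((in1 XOR in0) XOR in0) NAND in2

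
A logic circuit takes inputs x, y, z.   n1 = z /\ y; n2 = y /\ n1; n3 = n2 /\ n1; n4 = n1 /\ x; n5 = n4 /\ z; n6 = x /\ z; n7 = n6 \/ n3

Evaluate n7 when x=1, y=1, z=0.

n1 = 0 /\ 1 = 0
n2 = 1 /\ 0 = 0
n3 = 0 /\ 0 = 0
n6 = 1 /\ 0 = 0
n7 = 0 \/ 0 = 0

0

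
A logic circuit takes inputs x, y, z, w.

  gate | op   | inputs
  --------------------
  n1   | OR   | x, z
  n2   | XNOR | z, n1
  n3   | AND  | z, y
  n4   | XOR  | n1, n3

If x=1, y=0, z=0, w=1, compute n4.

1

n1 = 1 OR 0 = 1
n3 = 0 AND 0 = 0
n4 = 1 XOR 0 = 1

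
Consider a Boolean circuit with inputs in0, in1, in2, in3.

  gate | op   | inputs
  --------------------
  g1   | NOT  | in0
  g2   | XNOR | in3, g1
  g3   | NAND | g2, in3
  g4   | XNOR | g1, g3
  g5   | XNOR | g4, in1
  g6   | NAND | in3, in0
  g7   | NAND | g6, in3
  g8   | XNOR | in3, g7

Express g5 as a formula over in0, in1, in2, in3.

g1 = NOT in0
g2 = in3 XNOR g1 = in3 XNOR NOT in0
g3 = g2 NAND in3 = (in3 XNOR NOT in0) NAND in3
g4 = g1 XNOR g3 = NOT in0 XNOR ((in3 XNOR NOT in0) NAND in3)
g5 = g4 XNOR in1 = (NOT in0 XNOR ((in3 XNOR NOT in0) NAND in3)) XNOR in1

(NOT in0 XNOR ((in3 XNOR NOT in0) NAND in3)) XNOR in1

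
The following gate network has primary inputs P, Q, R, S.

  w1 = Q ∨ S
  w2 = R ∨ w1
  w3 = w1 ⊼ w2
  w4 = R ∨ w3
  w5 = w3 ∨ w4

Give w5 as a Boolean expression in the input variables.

((Q ∨ S) ⊼ (R ∨ (Q ∨ S))) ∨ (R ∨ ((Q ∨ S) ⊼ (R ∨ (Q ∨ S))))

w1 = Q ∨ S
w2 = R ∨ w1 = R ∨ (Q ∨ S)
w3 = w1 ⊼ w2 = (Q ∨ S) ⊼ (R ∨ (Q ∨ S))
w4 = R ∨ w3 = R ∨ ((Q ∨ S) ⊼ (R ∨ (Q ∨ S)))
w5 = w3 ∨ w4 = ((Q ∨ S) ⊼ (R ∨ (Q ∨ S))) ∨ (R ∨ ((Q ∨ S) ⊼ (R ∨ (Q ∨ S))))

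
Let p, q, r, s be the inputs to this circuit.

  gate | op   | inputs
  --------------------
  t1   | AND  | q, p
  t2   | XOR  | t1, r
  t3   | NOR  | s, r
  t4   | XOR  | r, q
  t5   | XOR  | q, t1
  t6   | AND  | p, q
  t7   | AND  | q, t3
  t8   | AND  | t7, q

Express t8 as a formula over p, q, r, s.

t3 = s NOR r
t7 = q AND t3 = q AND (s NOR r)
t8 = t7 AND q = (q AND (s NOR r)) AND q

(q AND (s NOR r)) AND q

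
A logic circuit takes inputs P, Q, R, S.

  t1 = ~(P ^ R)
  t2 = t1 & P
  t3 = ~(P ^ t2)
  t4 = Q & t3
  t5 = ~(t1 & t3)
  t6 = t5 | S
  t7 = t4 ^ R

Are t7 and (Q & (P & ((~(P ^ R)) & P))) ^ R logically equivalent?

t1 = ~(P ^ R)
t2 = t1 & P = (~(P ^ R)) & P
t3 = ~(P ^ t2) = ~(P ^ ((~(P ^ R)) & P))
t4 = Q & t3 = Q & (~(P ^ ((~(P ^ R)) & P)))
t7 = t4 ^ R = (Q & (~(P ^ ((~(P ^ R)) & P)))) ^ R
At P=0, Q=1, R=0, S=0: circuit gives 1, formula gives 0.

No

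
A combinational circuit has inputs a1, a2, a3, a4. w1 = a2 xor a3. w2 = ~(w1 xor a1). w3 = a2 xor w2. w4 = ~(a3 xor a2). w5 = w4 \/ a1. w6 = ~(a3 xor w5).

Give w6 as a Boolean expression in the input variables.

~(a3 xor ((~(a3 xor a2)) \/ a1))

w4 = ~(a3 xor a2)
w5 = w4 \/ a1 = (~(a3 xor a2)) \/ a1
w6 = ~(a3 xor w5) = ~(a3 xor ((~(a3 xor a2)) \/ a1))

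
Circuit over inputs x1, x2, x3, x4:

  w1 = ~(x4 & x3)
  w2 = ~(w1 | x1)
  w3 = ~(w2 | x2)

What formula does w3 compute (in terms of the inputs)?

w1 = ~(x4 & x3)
w2 = ~(w1 | x1) = ~((~(x4 & x3)) | x1)
w3 = ~(w2 | x2) = ~((~((~(x4 & x3)) | x1)) | x2)

~((~((~(x4 & x3)) | x1)) | x2)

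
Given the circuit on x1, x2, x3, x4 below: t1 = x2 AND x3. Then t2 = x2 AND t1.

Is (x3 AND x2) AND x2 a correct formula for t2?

Yes

t1 = x2 AND x3
t2 = x2 AND t1 = x2 AND (x2 AND x3)
At x1=0, x2=0, x3=0, x4=0: circuit gives 0, formula gives 0.
At x1=0, x2=1, x3=1, x4=0: circuit gives 1, formula gives 1.
Agrees on all 16 inputs.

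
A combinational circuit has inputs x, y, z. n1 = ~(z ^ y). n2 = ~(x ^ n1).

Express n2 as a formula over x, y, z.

n1 = ~(z ^ y)
n2 = ~(x ^ n1) = ~(x ^ (~(z ^ y)))

~(x ^ (~(z ^ y)))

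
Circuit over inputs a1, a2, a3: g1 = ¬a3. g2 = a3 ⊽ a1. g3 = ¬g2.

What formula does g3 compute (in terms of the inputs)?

g2 = a3 ⊽ a1
g3 = ¬g2 = ¬(a3 ⊽ a1)

¬(a3 ⊽ a1)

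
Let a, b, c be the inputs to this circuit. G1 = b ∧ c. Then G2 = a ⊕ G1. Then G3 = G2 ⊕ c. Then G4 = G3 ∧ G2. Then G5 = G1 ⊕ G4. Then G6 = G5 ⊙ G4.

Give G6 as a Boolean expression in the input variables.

G1 = b ∧ c
G2 = a ⊕ G1 = a ⊕ (b ∧ c)
G3 = G2 ⊕ c = (a ⊕ (b ∧ c)) ⊕ c
G4 = G3 ∧ G2 = ((a ⊕ (b ∧ c)) ⊕ c) ∧ (a ⊕ (b ∧ c))
G5 = G1 ⊕ G4 = (b ∧ c) ⊕ (((a ⊕ (b ∧ c)) ⊕ c) ∧ (a ⊕ (b ∧ c)))
G6 = G5 ⊙ G4 = ((b ∧ c) ⊕ (((a ⊕ (b ∧ c)) ⊕ c) ∧ (a ⊕ (b ∧ c)))) ⊙ (((a ⊕ (b ∧ c)) ⊕ c) ∧ (a ⊕ (b ∧ c)))

((b ∧ c) ⊕ (((a ⊕ (b ∧ c)) ⊕ c) ∧ (a ⊕ (b ∧ c)))) ⊙ (((a ⊕ (b ∧ c)) ⊕ c) ∧ (a ⊕ (b ∧ c)))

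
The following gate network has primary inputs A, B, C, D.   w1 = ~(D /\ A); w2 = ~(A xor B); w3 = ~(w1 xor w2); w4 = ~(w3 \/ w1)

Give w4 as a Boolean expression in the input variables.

w1 = ~(D /\ A)
w2 = ~(A xor B)
w3 = ~(w1 xor w2) = ~((~(D /\ A)) xor (~(A xor B)))
w4 = ~(w3 \/ w1) = ~((~((~(D /\ A)) xor (~(A xor B)))) \/ (~(D /\ A)))

~((~((~(D /\ A)) xor (~(A xor B)))) \/ (~(D /\ A)))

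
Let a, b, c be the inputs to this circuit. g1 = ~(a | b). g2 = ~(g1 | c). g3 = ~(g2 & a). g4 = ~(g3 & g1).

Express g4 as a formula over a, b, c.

g1 = ~(a | b)
g2 = ~(g1 | c) = ~((~(a | b)) | c)
g3 = ~(g2 & a) = ~((~((~(a | b)) | c)) & a)
g4 = ~(g3 & g1) = ~((~((~((~(a | b)) | c)) & a)) & (~(a | b)))

~((~((~((~(a | b)) | c)) & a)) & (~(a | b)))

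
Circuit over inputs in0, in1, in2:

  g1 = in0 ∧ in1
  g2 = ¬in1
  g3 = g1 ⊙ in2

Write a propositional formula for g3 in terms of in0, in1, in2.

(in0 ∧ in1) ⊙ in2

g1 = in0 ∧ in1
g3 = g1 ⊙ in2 = (in0 ∧ in1) ⊙ in2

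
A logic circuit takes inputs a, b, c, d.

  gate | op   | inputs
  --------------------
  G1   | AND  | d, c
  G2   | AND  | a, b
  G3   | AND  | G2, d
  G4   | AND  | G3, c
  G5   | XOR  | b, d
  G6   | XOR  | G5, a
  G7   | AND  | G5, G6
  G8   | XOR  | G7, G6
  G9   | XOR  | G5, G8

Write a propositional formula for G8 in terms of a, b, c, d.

((b XOR d) AND ((b XOR d) XOR a)) XOR ((b XOR d) XOR a)

G5 = b XOR d
G6 = G5 XOR a = (b XOR d) XOR a
G7 = G5 AND G6 = (b XOR d) AND ((b XOR d) XOR a)
G8 = G7 XOR G6 = ((b XOR d) AND ((b XOR d) XOR a)) XOR ((b XOR d) XOR a)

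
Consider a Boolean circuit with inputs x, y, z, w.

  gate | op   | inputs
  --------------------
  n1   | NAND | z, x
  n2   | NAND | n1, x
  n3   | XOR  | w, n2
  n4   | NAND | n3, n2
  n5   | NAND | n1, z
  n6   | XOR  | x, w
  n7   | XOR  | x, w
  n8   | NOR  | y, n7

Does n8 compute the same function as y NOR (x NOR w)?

n7 = x XOR w
n8 = y NOR n7 = y NOR (x XOR w)
At x=0, y=0, z=0, w=0: circuit gives 1, formula gives 0.

No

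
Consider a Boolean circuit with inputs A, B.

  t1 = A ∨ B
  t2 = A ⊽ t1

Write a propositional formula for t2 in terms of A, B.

A ⊽ (A ∨ B)

t1 = A ∨ B
t2 = A ⊽ t1 = A ⊽ (A ∨ B)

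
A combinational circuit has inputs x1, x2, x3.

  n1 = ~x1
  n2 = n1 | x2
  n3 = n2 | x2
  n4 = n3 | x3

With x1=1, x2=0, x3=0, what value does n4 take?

0

n1 = ~1 = 0
n2 = 0 | 0 = 0
n3 = 0 | 0 = 0
n4 = 0 | 0 = 0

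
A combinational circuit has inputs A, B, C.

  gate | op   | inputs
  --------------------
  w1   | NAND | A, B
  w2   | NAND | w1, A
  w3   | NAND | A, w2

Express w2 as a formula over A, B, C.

(A NAND B) NAND A

w1 = A NAND B
w2 = w1 NAND A = (A NAND B) NAND A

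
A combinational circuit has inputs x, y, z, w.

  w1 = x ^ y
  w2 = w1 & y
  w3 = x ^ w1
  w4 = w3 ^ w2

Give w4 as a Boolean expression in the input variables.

w1 = x ^ y
w2 = w1 & y = (x ^ y) & y
w3 = x ^ w1 = x ^ (x ^ y)
w4 = w3 ^ w2 = (x ^ (x ^ y)) ^ ((x ^ y) & y)

(x ^ (x ^ y)) ^ ((x ^ y) & y)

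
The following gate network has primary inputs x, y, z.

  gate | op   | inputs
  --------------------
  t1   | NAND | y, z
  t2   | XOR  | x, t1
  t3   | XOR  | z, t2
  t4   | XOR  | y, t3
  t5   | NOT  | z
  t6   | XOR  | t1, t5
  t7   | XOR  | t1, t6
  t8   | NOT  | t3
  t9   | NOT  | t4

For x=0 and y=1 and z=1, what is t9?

t1 = 1 NAND 1 = 0
t2 = 0 XOR 0 = 0
t3 = 1 XOR 0 = 1
t4 = 1 XOR 1 = 0
t9 = NOT 0 = 1

1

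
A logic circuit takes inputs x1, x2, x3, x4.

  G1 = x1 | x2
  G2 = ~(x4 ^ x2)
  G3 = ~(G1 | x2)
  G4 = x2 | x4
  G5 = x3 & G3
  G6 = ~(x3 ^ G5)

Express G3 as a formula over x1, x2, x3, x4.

~((x1 | x2) | x2)

G1 = x1 | x2
G3 = ~(G1 | x2) = ~((x1 | x2) | x2)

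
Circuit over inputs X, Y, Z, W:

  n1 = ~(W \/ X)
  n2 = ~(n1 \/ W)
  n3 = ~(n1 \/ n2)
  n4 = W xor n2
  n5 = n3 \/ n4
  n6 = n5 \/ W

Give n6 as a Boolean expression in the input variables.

((~((~(W \/ X)) \/ (~((~(W \/ X)) \/ W)))) \/ (W xor (~((~(W \/ X)) \/ W)))) \/ W

n1 = ~(W \/ X)
n2 = ~(n1 \/ W) = ~((~(W \/ X)) \/ W)
n3 = ~(n1 \/ n2) = ~((~(W \/ X)) \/ (~((~(W \/ X)) \/ W)))
n4 = W xor n2 = W xor (~((~(W \/ X)) \/ W))
n5 = n3 \/ n4 = (~((~(W \/ X)) \/ (~((~(W \/ X)) \/ W)))) \/ (W xor (~((~(W \/ X)) \/ W)))
n6 = n5 \/ W = ((~((~(W \/ X)) \/ (~((~(W \/ X)) \/ W)))) \/ (W xor (~((~(W \/ X)) \/ W)))) \/ W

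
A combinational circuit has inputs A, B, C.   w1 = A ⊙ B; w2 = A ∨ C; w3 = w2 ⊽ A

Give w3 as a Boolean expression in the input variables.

(A ∨ C) ⊽ A

w2 = A ∨ C
w3 = w2 ⊽ A = (A ∨ C) ⊽ A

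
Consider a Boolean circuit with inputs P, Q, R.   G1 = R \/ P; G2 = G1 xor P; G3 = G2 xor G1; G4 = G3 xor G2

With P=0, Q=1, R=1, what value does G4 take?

G1 = 1 \/ 0 = 1
G2 = 1 xor 0 = 1
G3 = 1 xor 1 = 0
G4 = 0 xor 1 = 1

1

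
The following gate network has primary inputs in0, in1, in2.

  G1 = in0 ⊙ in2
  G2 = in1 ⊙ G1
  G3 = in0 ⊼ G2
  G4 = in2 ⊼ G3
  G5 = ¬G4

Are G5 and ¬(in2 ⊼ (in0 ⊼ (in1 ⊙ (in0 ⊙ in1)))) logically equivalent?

No

G1 = in0 ⊙ in2
G2 = in1 ⊙ G1 = in1 ⊙ (in0 ⊙ in2)
G3 = in0 ⊼ G2 = in0 ⊼ (in1 ⊙ (in0 ⊙ in2))
G4 = in2 ⊼ G3 = in2 ⊼ (in0 ⊼ (in1 ⊙ (in0 ⊙ in2)))
G5 = ¬G4 = ¬(in2 ⊼ (in0 ⊼ (in1 ⊙ (in0 ⊙ in2))))
At in0=1, in1=0, in2=1: circuit gives 1, formula gives 0.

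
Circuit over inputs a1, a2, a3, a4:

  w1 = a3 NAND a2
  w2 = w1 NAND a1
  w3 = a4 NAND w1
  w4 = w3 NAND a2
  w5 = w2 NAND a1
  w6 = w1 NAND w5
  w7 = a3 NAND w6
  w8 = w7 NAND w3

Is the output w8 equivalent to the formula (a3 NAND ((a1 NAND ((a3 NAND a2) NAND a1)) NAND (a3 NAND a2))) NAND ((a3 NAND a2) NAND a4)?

Yes

w1 = a3 NAND a2
w2 = w1 NAND a1 = (a3 NAND a2) NAND a1
w3 = a4 NAND w1 = a4 NAND (a3 NAND a2)
w5 = w2 NAND a1 = ((a3 NAND a2) NAND a1) NAND a1
w6 = w1 NAND w5 = (a3 NAND a2) NAND (((a3 NAND a2) NAND a1) NAND a1)
w7 = a3 NAND w6 = a3 NAND ((a3 NAND a2) NAND (((a3 NAND a2) NAND a1) NAND a1))
w8 = w7 NAND w3 = (a3 NAND ((a3 NAND a2) NAND (((a3 NAND a2) NAND a1) NAND a1))) NAND (a4 NAND (a3 NAND a2))
At a1=0, a2=0, a3=0, a4=0: circuit gives 0, formula gives 0.
At a1=0, a2=0, a3=0, a4=1: circuit gives 1, formula gives 1.
Agrees on all 16 inputs.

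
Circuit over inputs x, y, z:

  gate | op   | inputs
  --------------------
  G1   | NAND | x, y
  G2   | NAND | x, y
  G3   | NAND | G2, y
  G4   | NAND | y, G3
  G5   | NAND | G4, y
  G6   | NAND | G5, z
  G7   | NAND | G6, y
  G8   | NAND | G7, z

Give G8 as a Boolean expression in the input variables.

G2 = x NAND y
G3 = G2 NAND y = (x NAND y) NAND y
G4 = y NAND G3 = y NAND ((x NAND y) NAND y)
G5 = G4 NAND y = (y NAND ((x NAND y) NAND y)) NAND y
G6 = G5 NAND z = ((y NAND ((x NAND y) NAND y)) NAND y) NAND z
G7 = G6 NAND y = (((y NAND ((x NAND y) NAND y)) NAND y) NAND z) NAND y
G8 = G7 NAND z = ((((y NAND ((x NAND y) NAND y)) NAND y) NAND z) NAND y) NAND z

((((y NAND ((x NAND y) NAND y)) NAND y) NAND z) NAND y) NAND z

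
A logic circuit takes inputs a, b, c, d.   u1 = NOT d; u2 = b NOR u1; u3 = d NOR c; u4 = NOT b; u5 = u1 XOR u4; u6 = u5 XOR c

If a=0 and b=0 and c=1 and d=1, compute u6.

0

u1 = NOT 1 = 0
u4 = NOT 0 = 1
u5 = 0 XOR 1 = 1
u6 = 1 XOR 1 = 0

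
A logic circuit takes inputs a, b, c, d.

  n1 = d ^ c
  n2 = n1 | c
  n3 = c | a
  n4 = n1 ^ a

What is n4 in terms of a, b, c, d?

(d ^ c) ^ a

n1 = d ^ c
n4 = n1 ^ a = (d ^ c) ^ a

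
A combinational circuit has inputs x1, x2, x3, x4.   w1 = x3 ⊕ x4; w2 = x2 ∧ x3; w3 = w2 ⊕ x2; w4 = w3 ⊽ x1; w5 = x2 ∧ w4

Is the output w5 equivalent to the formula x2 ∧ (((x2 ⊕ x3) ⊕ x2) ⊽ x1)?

No

w2 = x2 ∧ x3
w3 = w2 ⊕ x2 = (x2 ∧ x3) ⊕ x2
w4 = w3 ⊽ x1 = ((x2 ∧ x3) ⊕ x2) ⊽ x1
w5 = x2 ∧ w4 = x2 ∧ (((x2 ∧ x3) ⊕ x2) ⊽ x1)
At x1=0, x2=1, x3=0, x4=0: circuit gives 0, formula gives 1.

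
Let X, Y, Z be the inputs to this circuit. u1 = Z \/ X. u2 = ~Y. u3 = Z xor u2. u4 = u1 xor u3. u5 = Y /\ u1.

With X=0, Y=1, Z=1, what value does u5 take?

u1 = 1 \/ 0 = 1
u5 = 1 /\ 1 = 1

1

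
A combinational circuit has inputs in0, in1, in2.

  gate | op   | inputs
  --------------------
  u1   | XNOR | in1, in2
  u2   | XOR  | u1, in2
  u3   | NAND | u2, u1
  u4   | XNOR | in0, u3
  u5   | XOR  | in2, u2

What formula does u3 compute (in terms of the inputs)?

((in1 XNOR in2) XOR in2) NAND (in1 XNOR in2)

u1 = in1 XNOR in2
u2 = u1 XOR in2 = (in1 XNOR in2) XOR in2
u3 = u2 NAND u1 = ((in1 XNOR in2) XOR in2) NAND (in1 XNOR in2)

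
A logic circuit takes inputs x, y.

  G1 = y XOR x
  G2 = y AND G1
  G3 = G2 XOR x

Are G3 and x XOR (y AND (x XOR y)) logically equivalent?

G1 = y XOR x
G2 = y AND G1 = y AND (y XOR x)
G3 = G2 XOR x = (y AND (y XOR x)) XOR x
At x=0, y=0: circuit gives 0, formula gives 0.
At x=0, y=1: circuit gives 1, formula gives 1.
Agrees on all 4 inputs.

Yes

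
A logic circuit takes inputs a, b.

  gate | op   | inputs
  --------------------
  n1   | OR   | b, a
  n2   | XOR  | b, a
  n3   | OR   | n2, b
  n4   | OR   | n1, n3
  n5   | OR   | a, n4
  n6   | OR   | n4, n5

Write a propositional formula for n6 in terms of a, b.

n1 = b OR a
n2 = b XOR a
n3 = n2 OR b = (b XOR a) OR b
n4 = n1 OR n3 = (b OR a) OR ((b XOR a) OR b)
n5 = a OR n4 = a OR ((b OR a) OR ((b XOR a) OR b))
n6 = n4 OR n5 = ((b OR a) OR ((b XOR a) OR b)) OR (a OR ((b OR a) OR ((b XOR a) OR b)))

((b OR a) OR ((b XOR a) OR b)) OR (a OR ((b OR a) OR ((b XOR a) OR b)))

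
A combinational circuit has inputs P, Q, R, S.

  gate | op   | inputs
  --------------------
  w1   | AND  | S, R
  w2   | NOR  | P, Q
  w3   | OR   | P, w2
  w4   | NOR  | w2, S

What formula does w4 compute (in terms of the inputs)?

w2 = P NOR Q
w4 = w2 NOR S = (P NOR Q) NOR S

(P NOR Q) NOR S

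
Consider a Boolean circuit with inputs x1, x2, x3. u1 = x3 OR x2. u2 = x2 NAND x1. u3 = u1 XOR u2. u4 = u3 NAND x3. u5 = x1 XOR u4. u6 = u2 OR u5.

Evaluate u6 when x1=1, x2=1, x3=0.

u1 = 0 OR 1 = 1
u2 = 1 NAND 1 = 0
u3 = 1 XOR 0 = 1
u4 = 1 NAND 0 = 1
u5 = 1 XOR 1 = 0
u6 = 0 OR 0 = 0

0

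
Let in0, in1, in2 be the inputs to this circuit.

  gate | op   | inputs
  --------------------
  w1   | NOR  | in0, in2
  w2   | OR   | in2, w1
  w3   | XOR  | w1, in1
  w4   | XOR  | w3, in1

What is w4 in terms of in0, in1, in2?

((in0 NOR in2) XOR in1) XOR in1

w1 = in0 NOR in2
w3 = w1 XOR in1 = (in0 NOR in2) XOR in1
w4 = w3 XOR in1 = ((in0 NOR in2) XOR in1) XOR in1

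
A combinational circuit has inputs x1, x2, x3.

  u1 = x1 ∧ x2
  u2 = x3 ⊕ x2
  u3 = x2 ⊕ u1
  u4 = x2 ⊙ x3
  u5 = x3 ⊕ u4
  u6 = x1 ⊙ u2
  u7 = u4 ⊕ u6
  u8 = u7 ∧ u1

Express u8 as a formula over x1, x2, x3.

u1 = x1 ∧ x2
u2 = x3 ⊕ x2
u4 = x2 ⊙ x3
u6 = x1 ⊙ u2 = x1 ⊙ (x3 ⊕ x2)
u7 = u4 ⊕ u6 = (x2 ⊙ x3) ⊕ (x1 ⊙ (x3 ⊕ x2))
u8 = u7 ∧ u1 = ((x2 ⊙ x3) ⊕ (x1 ⊙ (x3 ⊕ x2))) ∧ (x1 ∧ x2)

((x2 ⊙ x3) ⊕ (x1 ⊙ (x3 ⊕ x2))) ∧ (x1 ∧ x2)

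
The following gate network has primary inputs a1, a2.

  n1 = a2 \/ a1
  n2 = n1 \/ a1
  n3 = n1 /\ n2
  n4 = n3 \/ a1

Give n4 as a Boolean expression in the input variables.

n1 = a2 \/ a1
n2 = n1 \/ a1 = (a2 \/ a1) \/ a1
n3 = n1 /\ n2 = (a2 \/ a1) /\ ((a2 \/ a1) \/ a1)
n4 = n3 \/ a1 = ((a2 \/ a1) /\ ((a2 \/ a1) \/ a1)) \/ a1

((a2 \/ a1) /\ ((a2 \/ a1) \/ a1)) \/ a1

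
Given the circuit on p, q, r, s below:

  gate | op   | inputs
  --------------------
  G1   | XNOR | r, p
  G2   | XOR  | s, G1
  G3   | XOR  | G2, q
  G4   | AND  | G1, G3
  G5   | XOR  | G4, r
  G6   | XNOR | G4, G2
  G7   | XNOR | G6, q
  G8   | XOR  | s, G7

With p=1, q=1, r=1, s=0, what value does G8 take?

0

G1 = 1 XNOR 1 = 1
G2 = 0 XOR 1 = 1
G3 = 1 XOR 1 = 0
G4 = 1 AND 0 = 0
G6 = 0 XNOR 1 = 0
G7 = 0 XNOR 1 = 0
G8 = 0 XOR 0 = 0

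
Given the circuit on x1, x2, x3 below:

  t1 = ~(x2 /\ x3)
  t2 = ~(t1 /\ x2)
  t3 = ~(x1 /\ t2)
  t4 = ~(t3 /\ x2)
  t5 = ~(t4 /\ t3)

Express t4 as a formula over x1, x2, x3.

~((~(x1 /\ (~((~(x2 /\ x3)) /\ x2)))) /\ x2)

t1 = ~(x2 /\ x3)
t2 = ~(t1 /\ x2) = ~((~(x2 /\ x3)) /\ x2)
t3 = ~(x1 /\ t2) = ~(x1 /\ (~((~(x2 /\ x3)) /\ x2)))
t4 = ~(t3 /\ x2) = ~((~(x1 /\ (~((~(x2 /\ x3)) /\ x2)))) /\ x2)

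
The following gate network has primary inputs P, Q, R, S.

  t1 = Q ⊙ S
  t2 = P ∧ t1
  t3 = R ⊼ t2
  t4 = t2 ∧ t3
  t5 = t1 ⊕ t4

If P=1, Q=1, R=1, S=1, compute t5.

t1 = 1 ⊙ 1 = 1
t2 = 1 ∧ 1 = 1
t3 = 1 ⊼ 1 = 0
t4 = 1 ∧ 0 = 0
t5 = 1 ⊕ 0 = 1

1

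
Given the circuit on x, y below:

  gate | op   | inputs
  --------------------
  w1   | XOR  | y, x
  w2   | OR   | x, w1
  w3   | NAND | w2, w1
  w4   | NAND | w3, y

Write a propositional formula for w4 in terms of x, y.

w1 = y XOR x
w2 = x OR w1 = x OR (y XOR x)
w3 = w2 NAND w1 = (x OR (y XOR x)) NAND (y XOR x)
w4 = w3 NAND y = ((x OR (y XOR x)) NAND (y XOR x)) NAND y

((x OR (y XOR x)) NAND (y XOR x)) NAND y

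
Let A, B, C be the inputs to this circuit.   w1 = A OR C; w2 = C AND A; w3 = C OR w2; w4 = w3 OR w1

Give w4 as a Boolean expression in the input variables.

w1 = A OR C
w2 = C AND A
w3 = C OR w2 = C OR (C AND A)
w4 = w3 OR w1 = (C OR (C AND A)) OR (A OR C)

(C OR (C AND A)) OR (A OR C)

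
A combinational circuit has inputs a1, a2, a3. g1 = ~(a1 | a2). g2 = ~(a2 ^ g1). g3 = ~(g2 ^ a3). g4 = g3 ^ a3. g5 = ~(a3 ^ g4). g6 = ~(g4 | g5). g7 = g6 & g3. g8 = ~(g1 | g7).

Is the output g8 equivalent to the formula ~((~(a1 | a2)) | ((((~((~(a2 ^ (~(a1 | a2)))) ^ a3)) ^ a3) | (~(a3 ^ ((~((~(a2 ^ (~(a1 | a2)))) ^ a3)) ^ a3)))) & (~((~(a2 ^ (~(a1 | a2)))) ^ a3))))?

g1 = ~(a1 | a2)
g2 = ~(a2 ^ g1) = ~(a2 ^ (~(a1 | a2)))
g3 = ~(g2 ^ a3) = ~((~(a2 ^ (~(a1 | a2)))) ^ a3)
g4 = g3 ^ a3 = (~((~(a2 ^ (~(a1 | a2)))) ^ a3)) ^ a3
g5 = ~(a3 ^ g4) = ~(a3 ^ ((~((~(a2 ^ (~(a1 | a2)))) ^ a3)) ^ a3))
g6 = ~(g4 | g5) = ~(((~((~(a2 ^ (~(a1 | a2)))) ^ a3)) ^ a3) | (~(a3 ^ ((~((~(a2 ^ (~(a1 | a2)))) ^ a3)) ^ a3))))
g7 = g6 & g3 = (~(((~((~(a2 ^ (~(a1 | a2)))) ^ a3)) ^ a3) | (~(a3 ^ ((~((~(a2 ^ (~(a1 | a2)))) ^ a3)) ^ a3))))) & (~((~(a2 ^ (~(a1 | a2)))) ^ a3))
g8 = ~(g1 | g7) = ~((~(a1 | a2)) | ((~(((~((~(a2 ^ (~(a1 | a2)))) ^ a3)) ^ a3) | (~(a3 ^ ((~((~(a2 ^ (~(a1 | a2)))) ^ a3)) ^ a3))))) & (~((~(a2 ^ (~(a1 | a2)))) ^ a3))))
At a1=0, a2=1, a3=0: circuit gives 1, formula gives 0.

No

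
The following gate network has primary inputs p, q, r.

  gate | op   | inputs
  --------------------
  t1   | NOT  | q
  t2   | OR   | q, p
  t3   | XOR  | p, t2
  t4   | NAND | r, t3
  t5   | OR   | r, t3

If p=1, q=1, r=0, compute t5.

t2 = 1 OR 1 = 1
t3 = 1 XOR 1 = 0
t5 = 0 OR 0 = 0

0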